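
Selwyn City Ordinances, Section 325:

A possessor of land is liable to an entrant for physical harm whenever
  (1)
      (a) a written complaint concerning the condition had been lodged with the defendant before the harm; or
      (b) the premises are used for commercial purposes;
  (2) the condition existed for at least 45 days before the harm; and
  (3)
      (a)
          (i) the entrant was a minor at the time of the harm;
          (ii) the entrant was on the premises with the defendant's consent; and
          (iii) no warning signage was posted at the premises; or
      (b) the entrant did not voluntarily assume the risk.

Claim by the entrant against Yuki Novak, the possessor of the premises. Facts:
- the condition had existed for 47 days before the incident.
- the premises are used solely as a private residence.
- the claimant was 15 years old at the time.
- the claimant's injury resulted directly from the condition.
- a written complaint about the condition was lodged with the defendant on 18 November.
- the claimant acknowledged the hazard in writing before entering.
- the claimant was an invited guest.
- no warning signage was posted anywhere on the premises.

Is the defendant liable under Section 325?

(a) complaint lodged — holds.
(b) commercial use — not satisfied.
(1): T OR F → true.
(2) condition ≥45 days old — met.
(i) entrant a minor — satisfied.
(ii) consent to enter — satisfied.
(iii) no signage posted — holds.
So (a) is satisfied (T AND T AND T).
(b) no assumed risk — not met.
(3) = T OR F = true.
Overall: T AND T AND T → true.

Yes — liable.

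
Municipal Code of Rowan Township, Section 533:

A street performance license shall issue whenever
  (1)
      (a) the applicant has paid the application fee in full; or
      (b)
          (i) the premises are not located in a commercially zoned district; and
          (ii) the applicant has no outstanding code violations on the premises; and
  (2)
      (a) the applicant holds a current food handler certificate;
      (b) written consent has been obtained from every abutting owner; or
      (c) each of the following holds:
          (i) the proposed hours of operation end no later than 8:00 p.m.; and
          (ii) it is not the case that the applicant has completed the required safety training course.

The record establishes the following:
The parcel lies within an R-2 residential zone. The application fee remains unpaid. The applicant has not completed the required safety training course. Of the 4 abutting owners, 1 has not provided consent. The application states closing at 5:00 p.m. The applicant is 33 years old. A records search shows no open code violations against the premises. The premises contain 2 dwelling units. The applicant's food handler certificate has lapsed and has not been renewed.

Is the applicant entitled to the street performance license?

Yes — granted.

(a) fee paid — not satisfied.
(i) not (commercially zoned) — holds.
(ii) no code violations — met.
(b) = T AND T = true.
(1): F OR T → true.
(a) food handler cert. — fails.
(b) all abutters consent — fails.
(i) closes by 8 p.m. — holds.
(ii) not (safety training) — holds.
So (c) is satisfied (T AND T).
(2): F OR F OR T → true.
Overall: T AND T → true.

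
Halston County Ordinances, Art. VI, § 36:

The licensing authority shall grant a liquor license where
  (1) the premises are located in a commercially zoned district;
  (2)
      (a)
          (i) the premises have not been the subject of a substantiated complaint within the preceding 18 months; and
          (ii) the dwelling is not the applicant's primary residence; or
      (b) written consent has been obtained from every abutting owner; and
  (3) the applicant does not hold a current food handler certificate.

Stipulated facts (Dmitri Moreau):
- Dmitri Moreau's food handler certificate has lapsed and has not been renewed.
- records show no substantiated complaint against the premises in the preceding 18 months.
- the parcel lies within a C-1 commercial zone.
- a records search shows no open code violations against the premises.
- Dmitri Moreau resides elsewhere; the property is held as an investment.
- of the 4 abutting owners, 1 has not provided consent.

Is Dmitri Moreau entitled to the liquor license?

Yes — granted.

(1) commercially zoned — holds.
(i) no complaint in 18 mo. — satisfied.
(ii) not (primary residence) — met.
(a) = T AND T = true.
(b) all abutters consent — fails.
So (2) is satisfied (T OR F).
(3) not (food handler cert.) — satisfied.
Overall: T AND T AND T → true.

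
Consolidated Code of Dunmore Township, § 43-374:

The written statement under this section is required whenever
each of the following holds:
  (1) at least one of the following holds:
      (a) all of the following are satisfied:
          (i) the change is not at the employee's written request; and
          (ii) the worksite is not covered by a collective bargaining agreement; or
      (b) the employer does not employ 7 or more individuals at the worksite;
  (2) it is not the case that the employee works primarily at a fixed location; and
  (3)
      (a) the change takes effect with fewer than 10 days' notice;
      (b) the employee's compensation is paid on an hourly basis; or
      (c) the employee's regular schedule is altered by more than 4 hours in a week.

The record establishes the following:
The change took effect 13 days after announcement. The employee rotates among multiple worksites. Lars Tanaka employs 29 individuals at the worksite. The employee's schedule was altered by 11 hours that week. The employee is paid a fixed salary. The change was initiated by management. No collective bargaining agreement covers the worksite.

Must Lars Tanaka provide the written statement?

Yes — required.

(i) not employee-requested — holds.
(ii) no CBA — met.
So (a) is satisfied (T AND T).
(b) not (≥ 7 at site) — fails.
(1) = T OR F = true.
(2) not (fixed location) — holds.
(a) < 10 days' notice — fails.
(b) hourly-paid — not satisfied.
(c) schedule shift > 4h — satisfied.
(3) = F OR F OR T = true.
Overall: T AND T AND T → true.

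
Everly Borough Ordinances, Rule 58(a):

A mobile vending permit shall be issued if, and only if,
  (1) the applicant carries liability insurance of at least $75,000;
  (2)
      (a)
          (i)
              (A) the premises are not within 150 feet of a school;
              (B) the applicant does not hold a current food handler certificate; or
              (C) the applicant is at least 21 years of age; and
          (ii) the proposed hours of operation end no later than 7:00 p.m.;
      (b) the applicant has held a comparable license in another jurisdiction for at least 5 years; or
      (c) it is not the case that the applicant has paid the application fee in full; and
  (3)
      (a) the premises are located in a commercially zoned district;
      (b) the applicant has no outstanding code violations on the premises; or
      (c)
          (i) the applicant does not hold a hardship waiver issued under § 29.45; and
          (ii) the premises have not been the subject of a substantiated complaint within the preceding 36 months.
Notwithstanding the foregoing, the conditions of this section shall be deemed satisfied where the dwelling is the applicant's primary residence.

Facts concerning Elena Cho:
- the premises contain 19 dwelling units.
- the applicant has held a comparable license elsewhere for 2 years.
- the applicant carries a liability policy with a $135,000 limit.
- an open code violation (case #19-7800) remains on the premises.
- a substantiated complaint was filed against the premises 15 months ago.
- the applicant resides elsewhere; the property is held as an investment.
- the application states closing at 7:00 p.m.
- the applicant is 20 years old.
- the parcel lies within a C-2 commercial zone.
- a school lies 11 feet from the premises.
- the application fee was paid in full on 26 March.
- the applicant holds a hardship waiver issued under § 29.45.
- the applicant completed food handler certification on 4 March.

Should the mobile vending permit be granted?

No — denied.

(1) insurance ≥ $75,000 — met.
(A) ≥150 ft from school — not satisfied.
(B) not (food handler cert.) — not met.
(C) age ≥ 21 — fails.
So (i) is not satisfied (F OR F OR F).
(ii) closes by 7 p.m. — holds.
(a): F AND T → false.
(b) prior license ≥ 5 yr — not met.
(c) not (fee paid) — not satisfied.
(2): F OR F OR F → false.
(a) commercially zoned — satisfied.
(b) no code violations — fails.
(i) not (hardship waiver) — not met.
(ii) no complaint in 36 mo. — not satisfied.
(c) = F AND F = false.
(3) = T OR F OR F = true.
Overall: T AND F AND T → false.
Exception (primary residence) — not satisfied.
Result: main false OR exception false → false.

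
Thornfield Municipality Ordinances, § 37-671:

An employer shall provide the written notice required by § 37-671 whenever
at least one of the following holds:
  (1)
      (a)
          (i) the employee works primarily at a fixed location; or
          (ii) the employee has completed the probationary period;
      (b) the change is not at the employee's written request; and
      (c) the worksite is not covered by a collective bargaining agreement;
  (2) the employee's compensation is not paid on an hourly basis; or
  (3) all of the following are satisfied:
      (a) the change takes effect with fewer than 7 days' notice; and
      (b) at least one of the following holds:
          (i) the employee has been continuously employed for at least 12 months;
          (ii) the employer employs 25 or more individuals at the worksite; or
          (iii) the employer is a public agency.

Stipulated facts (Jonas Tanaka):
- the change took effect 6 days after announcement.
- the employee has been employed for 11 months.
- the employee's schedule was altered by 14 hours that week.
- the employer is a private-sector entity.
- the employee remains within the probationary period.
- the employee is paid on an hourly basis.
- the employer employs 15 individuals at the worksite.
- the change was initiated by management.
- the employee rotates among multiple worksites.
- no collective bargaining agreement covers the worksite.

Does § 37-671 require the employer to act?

No — not required.

(i) fixed location — not met.
(ii) past probation — not satisfied.
(a) = F OR F = false.
(b) not employee-requested — met.
(c) no CBA — met.
(1) = F AND T AND T = false.
(2) not (hourly-paid) — not satisfied.
(a) < 7 days' notice — holds.
(i) tenure ≥ 12 mo. — not satisfied.
(ii) ≥ 25 at site — fails.
(iii) public agency — fails.
So (b) is not satisfied (F OR F OR F).
(3) = T AND F = false.
Overall = F OR F OR F = false.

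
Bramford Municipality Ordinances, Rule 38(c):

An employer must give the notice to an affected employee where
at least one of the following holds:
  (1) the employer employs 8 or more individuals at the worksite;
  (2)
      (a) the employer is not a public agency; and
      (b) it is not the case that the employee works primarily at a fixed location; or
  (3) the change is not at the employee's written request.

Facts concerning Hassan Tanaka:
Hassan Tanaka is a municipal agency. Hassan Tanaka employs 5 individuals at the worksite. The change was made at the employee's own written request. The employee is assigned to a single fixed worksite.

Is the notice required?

(1) ≥ 8 at site — not satisfied.
(a) not (public agency) — fails.
(b) not (fixed location) — fails.
(2) = F AND F = false.
(3) not employee-requested — not met.
Overall = F OR F OR F = false.

No — not required.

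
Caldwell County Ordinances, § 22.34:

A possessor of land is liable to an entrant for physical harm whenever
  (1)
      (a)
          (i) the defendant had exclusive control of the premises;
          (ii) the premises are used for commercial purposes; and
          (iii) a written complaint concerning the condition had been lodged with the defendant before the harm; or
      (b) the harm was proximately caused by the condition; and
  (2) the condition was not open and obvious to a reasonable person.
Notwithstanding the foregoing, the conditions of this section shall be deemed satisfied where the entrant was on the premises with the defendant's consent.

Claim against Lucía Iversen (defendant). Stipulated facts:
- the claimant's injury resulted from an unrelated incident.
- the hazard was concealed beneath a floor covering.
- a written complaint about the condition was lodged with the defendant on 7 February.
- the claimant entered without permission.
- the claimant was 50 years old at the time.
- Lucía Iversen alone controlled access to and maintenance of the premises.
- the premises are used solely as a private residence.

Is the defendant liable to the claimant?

No — not liable.

(i) exclusive control — holds.
(ii) commercial use — not satisfied.
(iii) complaint lodged — met.
(a): T AND F AND T → false.
(b) proximate cause — fails.
(1) = F OR F = false.
(2) not open/obvious — satisfied.
So Overall is not satisfied (F AND T).
Exception (consent to enter) — not satisfied.
Result: main false OR exception false → false.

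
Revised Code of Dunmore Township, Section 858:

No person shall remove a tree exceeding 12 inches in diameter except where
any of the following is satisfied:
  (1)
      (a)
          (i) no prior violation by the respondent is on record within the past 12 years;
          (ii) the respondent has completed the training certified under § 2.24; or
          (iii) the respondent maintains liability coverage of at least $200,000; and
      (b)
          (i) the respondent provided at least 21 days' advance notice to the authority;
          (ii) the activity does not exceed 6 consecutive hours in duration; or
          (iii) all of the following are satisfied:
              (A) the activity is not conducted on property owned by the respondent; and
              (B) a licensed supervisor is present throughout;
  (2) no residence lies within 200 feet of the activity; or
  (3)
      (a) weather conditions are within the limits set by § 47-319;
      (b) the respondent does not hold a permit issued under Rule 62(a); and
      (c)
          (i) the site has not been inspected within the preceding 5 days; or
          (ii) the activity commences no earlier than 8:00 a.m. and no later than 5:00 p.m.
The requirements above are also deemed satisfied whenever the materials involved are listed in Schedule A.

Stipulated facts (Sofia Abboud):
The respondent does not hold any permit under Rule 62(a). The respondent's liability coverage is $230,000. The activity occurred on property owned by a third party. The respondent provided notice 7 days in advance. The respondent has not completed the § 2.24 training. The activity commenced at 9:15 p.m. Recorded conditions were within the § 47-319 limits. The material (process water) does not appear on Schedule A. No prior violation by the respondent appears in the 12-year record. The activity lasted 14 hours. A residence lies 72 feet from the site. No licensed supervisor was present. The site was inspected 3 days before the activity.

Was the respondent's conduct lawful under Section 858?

(i) no prior violation — satisfied.
(ii) training certified — not satisfied.
(iii) coverage ≥ $200,000 — holds.
So (a) is satisfied (T OR F OR T).
(i) ≥21 days' notice — fails.
(ii) ≤ 6 hrs duration — not satisfied.
(A) not (own property) — holds.
(B) supervisor present — fails.
So (iii) is not satisfied (T AND F).
So (b) is not satisfied (F OR F OR F).
(1): T AND F → false.
(2) no residence in 200 ft — not met.
(a) weather ok — satisfied.
(b) not (holds permit) — met.
(i) not (site inspected) — not satisfied.
(ii) start within hours — fails.
(c): F OR F → false.
(3): T AND T AND F → false.
Overall: F OR F OR F → false.
Exception (Schedule A material) — not satisfied.
Result: main false OR exception false → false.

No — unlawful.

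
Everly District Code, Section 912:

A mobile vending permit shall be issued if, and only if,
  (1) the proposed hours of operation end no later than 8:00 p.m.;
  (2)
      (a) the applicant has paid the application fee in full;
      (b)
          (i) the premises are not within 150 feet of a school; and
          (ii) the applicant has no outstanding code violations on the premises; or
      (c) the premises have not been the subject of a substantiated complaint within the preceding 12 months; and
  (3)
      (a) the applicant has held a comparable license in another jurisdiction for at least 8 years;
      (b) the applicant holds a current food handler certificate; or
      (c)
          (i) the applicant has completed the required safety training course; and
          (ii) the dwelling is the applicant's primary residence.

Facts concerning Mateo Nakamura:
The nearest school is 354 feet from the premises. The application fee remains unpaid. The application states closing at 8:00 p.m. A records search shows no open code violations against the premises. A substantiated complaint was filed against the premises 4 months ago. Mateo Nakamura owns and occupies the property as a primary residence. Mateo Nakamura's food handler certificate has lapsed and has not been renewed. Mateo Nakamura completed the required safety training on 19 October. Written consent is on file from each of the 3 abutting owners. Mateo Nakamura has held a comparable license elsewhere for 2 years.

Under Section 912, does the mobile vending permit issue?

Yes — granted.

(1) closes by 8 p.m. — satisfied.
(a) fee paid — fails.
(i) ≥150 ft from school — met.
(ii) no code violations — holds.
(b) = T AND T = true.
(c) no complaint in 12 mo. — fails.
(2) = F OR T OR F = true.
(a) prior license ≥ 8 yr — not satisfied.
(b) food handler cert. — fails.
(i) safety training — met.
(ii) primary residence — holds.
(c): T AND T → true.
(3) = F OR F OR T = true.
Overall = T AND T AND T = true.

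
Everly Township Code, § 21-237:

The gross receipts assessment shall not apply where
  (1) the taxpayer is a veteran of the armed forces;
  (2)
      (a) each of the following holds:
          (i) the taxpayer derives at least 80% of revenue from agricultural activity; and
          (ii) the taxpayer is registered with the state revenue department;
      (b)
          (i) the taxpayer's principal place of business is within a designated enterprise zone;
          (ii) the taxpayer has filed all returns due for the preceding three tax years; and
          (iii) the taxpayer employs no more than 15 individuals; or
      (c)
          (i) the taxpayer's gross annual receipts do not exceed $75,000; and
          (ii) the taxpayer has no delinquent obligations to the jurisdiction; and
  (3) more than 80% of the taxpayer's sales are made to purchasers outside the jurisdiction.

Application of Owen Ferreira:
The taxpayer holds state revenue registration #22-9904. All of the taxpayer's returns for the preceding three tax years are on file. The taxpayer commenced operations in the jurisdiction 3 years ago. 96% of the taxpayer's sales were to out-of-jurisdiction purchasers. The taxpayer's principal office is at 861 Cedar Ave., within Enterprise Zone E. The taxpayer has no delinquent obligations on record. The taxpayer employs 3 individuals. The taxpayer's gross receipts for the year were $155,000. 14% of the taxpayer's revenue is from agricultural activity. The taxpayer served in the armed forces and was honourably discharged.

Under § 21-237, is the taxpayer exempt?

Yes — exempt.

(1) veteran — satisfied.
(i) ≥80% agricultural — fails.
(ii) state-registered — holds.
(a): F AND T → false.
(i) in enterprise zone — satisfied.
(ii) returns current — met.
(iii) ≤ 15 employees — met.
So (b) is satisfied (T AND T AND T).
(i) receipts ≤ $75,000 — fails.
(ii) no delinquency — met.
(c) = F AND T = false.
(2) = F OR T OR F = true.
(3) >80% out-of-jur. sales — satisfied.
So Overall is satisfied (T AND T AND T).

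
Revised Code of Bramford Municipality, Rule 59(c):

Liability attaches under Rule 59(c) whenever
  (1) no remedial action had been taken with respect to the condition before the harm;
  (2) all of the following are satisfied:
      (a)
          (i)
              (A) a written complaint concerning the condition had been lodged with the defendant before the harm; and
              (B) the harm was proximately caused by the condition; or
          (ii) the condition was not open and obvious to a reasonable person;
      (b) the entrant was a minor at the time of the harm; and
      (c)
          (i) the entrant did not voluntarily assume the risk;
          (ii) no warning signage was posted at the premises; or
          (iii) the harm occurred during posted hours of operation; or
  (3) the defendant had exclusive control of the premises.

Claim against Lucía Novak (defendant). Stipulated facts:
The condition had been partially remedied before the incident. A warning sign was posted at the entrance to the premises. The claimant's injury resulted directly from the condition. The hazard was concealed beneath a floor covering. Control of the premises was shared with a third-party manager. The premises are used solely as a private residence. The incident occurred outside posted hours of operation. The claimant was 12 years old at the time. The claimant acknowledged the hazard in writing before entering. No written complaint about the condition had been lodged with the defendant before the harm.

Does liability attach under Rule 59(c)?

(1) no remedial action — not satisfied.
(A) complaint lodged — not met.
(B) proximate cause — met.
(i) = F AND T = false.
(ii) not open/obvious — satisfied.
So (a) is satisfied (F OR T).
(b) entrant a minor — met.
(i) no assumed risk — fails.
(ii) no signage posted — not met.
(iii) during posted hours — not satisfied.
(c) = F OR F OR F = false.
So (2) is not satisfied (T AND T AND F).
(3) exclusive control — fails.
Overall = F OR F OR F = false.

No — not liable.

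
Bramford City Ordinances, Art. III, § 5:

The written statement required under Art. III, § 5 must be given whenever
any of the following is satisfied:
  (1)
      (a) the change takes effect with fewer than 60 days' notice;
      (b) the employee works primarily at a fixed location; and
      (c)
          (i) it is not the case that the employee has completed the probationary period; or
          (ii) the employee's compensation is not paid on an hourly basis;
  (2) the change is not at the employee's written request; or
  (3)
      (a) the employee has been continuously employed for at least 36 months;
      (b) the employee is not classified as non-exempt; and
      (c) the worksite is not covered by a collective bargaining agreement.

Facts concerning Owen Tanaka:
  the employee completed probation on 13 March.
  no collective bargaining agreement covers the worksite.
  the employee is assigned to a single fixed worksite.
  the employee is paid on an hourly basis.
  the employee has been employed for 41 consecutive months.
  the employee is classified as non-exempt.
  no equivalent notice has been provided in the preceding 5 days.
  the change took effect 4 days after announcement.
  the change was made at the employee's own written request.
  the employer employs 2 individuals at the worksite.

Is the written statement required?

No — not required.

(a) < 60 days' notice — holds.
(b) fixed location — satisfied.
(i) not (past probation) — not met.
(ii) not (hourly-paid) — fails.
(c): F OR F → false.
So (1) is not satisfied (T AND T AND F).
(2) not employee-requested — not satisfied.
(a) tenure ≥ 36 mo. — holds.
(b) not (non-exempt) — fails.
(c) no CBA — satisfied.
(3) = T AND F AND T = false.
So Overall is not satisfied (F OR F OR F).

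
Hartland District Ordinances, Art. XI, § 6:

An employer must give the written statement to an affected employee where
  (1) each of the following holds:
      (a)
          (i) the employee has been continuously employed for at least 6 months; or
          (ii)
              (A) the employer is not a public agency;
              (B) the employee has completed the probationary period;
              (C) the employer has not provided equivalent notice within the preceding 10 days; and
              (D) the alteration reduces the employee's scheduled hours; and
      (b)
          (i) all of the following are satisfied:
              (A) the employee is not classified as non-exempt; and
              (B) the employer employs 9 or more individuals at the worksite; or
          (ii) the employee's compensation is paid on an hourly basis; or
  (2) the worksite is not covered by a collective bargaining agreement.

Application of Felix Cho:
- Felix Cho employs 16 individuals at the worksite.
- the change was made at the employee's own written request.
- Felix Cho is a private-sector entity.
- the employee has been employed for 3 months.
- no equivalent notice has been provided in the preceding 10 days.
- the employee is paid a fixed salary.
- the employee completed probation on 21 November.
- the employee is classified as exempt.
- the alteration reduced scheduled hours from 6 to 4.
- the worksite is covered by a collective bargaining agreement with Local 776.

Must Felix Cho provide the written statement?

Yes — required.

(i) tenure ≥ 6 mo. — not satisfied.
(A) not (public agency) — holds.
(B) past probation — satisfied.
(C) no recent notice — satisfied.
(D) hours reduced — satisfied.
So (ii) is satisfied (T AND T AND T AND T).
So (a) is satisfied (F OR T).
(A) not (non-exempt) — holds.
(B) ≥ 9 at site — satisfied.
(i): T AND T → true.
(ii) hourly-paid — fails.
(b): T OR F → true.
So (1) is satisfied (T AND T).
(2) no CBA — not met.
Overall: T OR F → true.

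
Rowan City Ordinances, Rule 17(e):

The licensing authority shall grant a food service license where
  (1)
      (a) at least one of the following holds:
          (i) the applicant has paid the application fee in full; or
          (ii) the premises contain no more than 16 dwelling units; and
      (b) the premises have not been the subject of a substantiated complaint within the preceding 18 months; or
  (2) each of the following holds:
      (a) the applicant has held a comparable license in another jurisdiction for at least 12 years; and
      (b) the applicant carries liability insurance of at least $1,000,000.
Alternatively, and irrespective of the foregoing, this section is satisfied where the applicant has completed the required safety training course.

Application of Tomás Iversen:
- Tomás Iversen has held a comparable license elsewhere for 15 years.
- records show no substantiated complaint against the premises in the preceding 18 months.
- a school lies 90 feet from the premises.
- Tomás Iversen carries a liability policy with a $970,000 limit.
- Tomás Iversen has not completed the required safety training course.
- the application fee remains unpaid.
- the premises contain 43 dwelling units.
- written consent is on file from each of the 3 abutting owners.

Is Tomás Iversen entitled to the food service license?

No — denied.

(i) fee paid — fails.
(ii) ≤ 16 units — not met.
(a): F OR F → false.
(b) no complaint in 18 mo. — holds.
(1): F AND T → false.
(a) prior license ≥ 12 yr — holds.
(b) insurance ≥ $1,000,000 — not met.
(2) = T AND F = false.
Overall: F OR F → false.
Exception (safety training) — not satisfied.
Result: main false OR exception false → false.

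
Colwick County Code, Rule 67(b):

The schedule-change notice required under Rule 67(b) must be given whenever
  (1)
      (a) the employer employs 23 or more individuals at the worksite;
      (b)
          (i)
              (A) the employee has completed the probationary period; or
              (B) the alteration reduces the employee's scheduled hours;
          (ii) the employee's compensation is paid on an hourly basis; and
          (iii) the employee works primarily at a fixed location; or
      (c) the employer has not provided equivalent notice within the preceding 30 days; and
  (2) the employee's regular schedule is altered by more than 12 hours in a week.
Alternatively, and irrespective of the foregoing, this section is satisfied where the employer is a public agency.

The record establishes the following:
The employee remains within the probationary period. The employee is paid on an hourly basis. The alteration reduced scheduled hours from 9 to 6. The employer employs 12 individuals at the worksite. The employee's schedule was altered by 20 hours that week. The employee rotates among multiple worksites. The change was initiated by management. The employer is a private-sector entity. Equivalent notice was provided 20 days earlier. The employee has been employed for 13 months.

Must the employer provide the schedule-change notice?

(a) ≥ 23 at site — not met.
(A) past probation — not met.
(B) hours reduced — satisfied.
(i) = F OR T = true.
(ii) hourly-paid — holds.
(iii) fixed location — not satisfied.
(b) = T AND T AND F = false.
(c) no recent notice — not satisfied.
So (1) is not satisfied (F OR F OR F).
(2) schedule shift > 12h — met.
Overall = F AND T = false.
Exception (public agency) — not satisfied.
Result: main false OR exception false → false.

No — not required.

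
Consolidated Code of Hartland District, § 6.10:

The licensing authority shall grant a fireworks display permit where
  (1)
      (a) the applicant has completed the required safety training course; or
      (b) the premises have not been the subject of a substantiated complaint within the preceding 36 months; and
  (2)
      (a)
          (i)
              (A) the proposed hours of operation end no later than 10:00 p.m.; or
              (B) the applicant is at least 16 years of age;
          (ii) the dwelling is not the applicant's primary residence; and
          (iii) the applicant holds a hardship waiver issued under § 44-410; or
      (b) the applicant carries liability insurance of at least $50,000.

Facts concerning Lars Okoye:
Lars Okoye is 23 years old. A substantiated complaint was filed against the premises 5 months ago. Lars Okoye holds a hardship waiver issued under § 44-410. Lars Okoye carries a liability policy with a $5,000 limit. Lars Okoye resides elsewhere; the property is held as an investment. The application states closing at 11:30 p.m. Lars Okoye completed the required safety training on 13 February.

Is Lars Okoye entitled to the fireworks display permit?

(a) safety training — holds.
(b) no complaint in 36 mo. — fails.
(1) = T OR F = true.
(A) closes by 10 p.m. — not met.
(B) age ≥ 16 — met.
So (i) is satisfied (F OR T).
(ii) not (primary residence) — met.
(iii) hardship waiver — holds.
(a) = T AND T AND T = true.
(b) insurance ≥ $50,000 — not satisfied.
(2) = T OR F = true.
Overall: T AND T → true.

Yes — granted.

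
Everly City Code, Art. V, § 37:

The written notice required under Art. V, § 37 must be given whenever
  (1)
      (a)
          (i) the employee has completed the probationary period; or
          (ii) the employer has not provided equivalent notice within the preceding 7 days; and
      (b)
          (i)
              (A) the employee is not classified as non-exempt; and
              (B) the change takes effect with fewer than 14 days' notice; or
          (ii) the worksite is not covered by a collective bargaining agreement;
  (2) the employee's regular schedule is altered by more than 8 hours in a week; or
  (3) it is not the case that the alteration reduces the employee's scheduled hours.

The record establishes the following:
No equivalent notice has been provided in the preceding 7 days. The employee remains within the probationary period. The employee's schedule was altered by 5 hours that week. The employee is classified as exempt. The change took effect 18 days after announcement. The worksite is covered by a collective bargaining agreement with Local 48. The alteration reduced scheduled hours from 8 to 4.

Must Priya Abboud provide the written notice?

(i) past probation — not met.
(ii) no recent notice — satisfied.
(a): F OR T → true.
(A) not (non-exempt) — holds.
(B) < 14 days' notice — not satisfied.
(i) = T AND F = false.
(ii) no CBA — fails.
(b): F OR F → false.
(1) = T AND F = false.
(2) schedule shift > 8h — not met.
(3) not (hours reduced) — fails.
So Overall is not satisfied (F OR F OR F).

No — not required.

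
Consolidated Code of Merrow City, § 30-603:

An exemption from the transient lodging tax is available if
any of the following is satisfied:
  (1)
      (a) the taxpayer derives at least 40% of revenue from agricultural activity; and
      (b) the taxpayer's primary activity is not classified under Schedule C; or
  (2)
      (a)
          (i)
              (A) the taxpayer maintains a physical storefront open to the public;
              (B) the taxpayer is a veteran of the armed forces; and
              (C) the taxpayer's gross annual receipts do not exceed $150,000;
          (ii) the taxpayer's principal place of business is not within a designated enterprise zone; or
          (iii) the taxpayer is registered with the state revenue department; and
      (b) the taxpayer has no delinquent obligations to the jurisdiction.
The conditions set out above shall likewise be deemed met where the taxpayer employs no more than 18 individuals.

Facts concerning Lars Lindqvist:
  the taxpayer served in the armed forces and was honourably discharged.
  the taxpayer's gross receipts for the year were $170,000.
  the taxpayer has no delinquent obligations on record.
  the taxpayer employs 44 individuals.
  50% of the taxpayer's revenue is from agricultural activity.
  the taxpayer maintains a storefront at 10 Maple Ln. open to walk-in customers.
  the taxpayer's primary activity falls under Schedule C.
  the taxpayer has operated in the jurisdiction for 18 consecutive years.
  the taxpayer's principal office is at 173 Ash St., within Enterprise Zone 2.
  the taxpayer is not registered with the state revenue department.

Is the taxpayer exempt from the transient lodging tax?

(a) ≥40% agricultural — satisfied.
(b) not (Schedule C activity) — fails.
(1) = T AND F = false.
(A) has storefront — met.
(B) veteran — met.
(C) receipts ≤ $150,000 — not met.
(i): T AND T AND F → false.
(ii) not (in enterprise zone) — fails.
(iii) state-registered — not satisfied.
(a) = F OR F OR F = false.
(b) no delinquency — holds.
(2) = F AND T = false.
Overall = F OR F = false.
Exception (≤ 18 employees) — not satisfied.
Result: main false OR exception false → false.

No — not exempt.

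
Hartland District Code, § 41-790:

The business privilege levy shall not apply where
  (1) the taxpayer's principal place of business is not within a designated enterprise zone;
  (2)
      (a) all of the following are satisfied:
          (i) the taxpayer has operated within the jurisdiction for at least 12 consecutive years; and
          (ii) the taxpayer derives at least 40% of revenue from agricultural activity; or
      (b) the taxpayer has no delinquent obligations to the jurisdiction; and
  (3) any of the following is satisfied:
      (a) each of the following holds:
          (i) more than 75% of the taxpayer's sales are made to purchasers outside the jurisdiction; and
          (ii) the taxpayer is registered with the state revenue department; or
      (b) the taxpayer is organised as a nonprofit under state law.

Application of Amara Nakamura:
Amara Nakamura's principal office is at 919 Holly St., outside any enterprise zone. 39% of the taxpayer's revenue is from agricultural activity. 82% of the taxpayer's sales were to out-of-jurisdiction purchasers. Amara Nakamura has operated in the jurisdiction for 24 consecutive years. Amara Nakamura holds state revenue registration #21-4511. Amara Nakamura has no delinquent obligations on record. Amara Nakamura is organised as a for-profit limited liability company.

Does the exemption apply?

Yes — exempt.

(1) not (in enterprise zone) — met.
(i) ≥ 12 yrs in jurisdiction — holds.
(ii) ≥40% agricultural — not satisfied.
So (a) is not satisfied (T AND F).
(b) no delinquency — satisfied.
So (2) is satisfied (F OR T).
(i) >75% out-of-jur. sales — holds.
(ii) state-registered — satisfied.
(a): T AND T → true.
(b) nonprofit — not met.
(3): T OR F → true.
So Overall is satisfied (T AND T AND T).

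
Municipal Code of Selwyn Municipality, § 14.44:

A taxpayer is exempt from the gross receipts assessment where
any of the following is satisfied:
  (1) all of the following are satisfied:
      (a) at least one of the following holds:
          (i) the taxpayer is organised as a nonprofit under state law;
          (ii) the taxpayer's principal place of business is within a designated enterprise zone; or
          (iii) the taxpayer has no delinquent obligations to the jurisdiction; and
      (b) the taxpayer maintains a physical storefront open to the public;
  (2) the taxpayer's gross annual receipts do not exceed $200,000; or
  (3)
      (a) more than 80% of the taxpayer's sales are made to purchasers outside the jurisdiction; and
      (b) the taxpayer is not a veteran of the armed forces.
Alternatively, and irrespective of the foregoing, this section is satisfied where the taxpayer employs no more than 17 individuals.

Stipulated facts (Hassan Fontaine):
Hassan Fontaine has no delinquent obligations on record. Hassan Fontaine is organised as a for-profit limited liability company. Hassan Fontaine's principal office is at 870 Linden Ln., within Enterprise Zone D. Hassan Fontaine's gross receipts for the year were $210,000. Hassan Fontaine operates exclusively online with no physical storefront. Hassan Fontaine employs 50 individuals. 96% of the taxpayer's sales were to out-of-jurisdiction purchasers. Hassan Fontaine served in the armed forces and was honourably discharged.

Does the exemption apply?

(i) nonprofit — fails.
(ii) in enterprise zone — holds.
(iii) no delinquency — met.
(a): F OR T OR T → true.
(b) has storefront — fails.
So (1) is not satisfied (T AND F).
(2) receipts ≤ $200,000 — fails.
(a) >80% out-of-jur. sales — holds.
(b) not (veteran) — not met.
(3) = T AND F = false.
So Overall is not satisfied (F OR F OR F).
Exception (≤ 17 employees) — not satisfied.
Result: main false OR exception false → false.

No — not exempt.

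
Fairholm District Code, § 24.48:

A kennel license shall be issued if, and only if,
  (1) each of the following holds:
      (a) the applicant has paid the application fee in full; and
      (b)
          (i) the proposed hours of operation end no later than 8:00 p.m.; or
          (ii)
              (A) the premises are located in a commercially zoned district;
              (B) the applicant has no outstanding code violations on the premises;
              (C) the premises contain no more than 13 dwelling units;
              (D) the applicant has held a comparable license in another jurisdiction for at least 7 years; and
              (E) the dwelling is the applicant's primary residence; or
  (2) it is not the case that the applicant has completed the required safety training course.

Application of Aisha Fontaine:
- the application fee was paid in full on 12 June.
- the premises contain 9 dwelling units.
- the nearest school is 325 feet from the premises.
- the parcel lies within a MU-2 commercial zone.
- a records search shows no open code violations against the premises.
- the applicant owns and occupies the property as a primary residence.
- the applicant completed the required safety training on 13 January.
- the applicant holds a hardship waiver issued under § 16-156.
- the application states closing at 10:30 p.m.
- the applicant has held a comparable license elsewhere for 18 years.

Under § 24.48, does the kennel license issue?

Yes — granted.

(a) fee paid — holds.
(i) closes by 8 p.m. — not met.
(A) commercially zoned — met.
(B) no code violations — satisfied.
(C) ≤ 13 units — met.
(D) prior license ≥ 7 yr — met.
(E) primary residence — holds.
So (ii) is satisfied (T AND T AND T AND T AND T).
So (b) is satisfied (F OR T).
So (1) is satisfied (T AND T).
(2) not (safety training) — not satisfied.
So Overall is satisfied (T OR F).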